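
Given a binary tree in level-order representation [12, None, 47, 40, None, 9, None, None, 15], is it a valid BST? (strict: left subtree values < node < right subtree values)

Level-order array: [12, None, 47, 40, None, 9, None, None, 15]
Validate using subtree bounds (lo, hi): at each node, require lo < value < hi,
then recurse left with hi=value and right with lo=value.
Preorder trace (stopping at first violation):
  at node 12 with bounds (-inf, +inf): OK
  at node 47 with bounds (12, +inf): OK
  at node 40 with bounds (12, 47): OK
  at node 9 with bounds (12, 40): VIOLATION
Node 9 violates its bound: not (12 < 9 < 40).
Result: Not a valid BST


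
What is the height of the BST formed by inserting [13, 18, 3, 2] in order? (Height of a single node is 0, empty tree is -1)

Insertion order: [13, 18, 3, 2]
Tree (level-order array): [13, 3, 18, 2]
Compute height bottom-up (empty subtree = -1):
  height(2) = 1 + max(-1, -1) = 0
  height(3) = 1 + max(0, -1) = 1
  height(18) = 1 + max(-1, -1) = 0
  height(13) = 1 + max(1, 0) = 2
Height = 2


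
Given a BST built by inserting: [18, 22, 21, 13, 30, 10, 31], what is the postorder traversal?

Tree insertion order: [18, 22, 21, 13, 30, 10, 31]
Tree (level-order array): [18, 13, 22, 10, None, 21, 30, None, None, None, None, None, 31]
Postorder traversal: [10, 13, 21, 31, 30, 22, 18]


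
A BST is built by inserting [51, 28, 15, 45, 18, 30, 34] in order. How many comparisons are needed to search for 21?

Search path for 21: 51 -> 28 -> 15 -> 18
Found: False
Comparisons: 4


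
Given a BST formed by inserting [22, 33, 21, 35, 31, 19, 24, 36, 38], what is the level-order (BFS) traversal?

Tree insertion order: [22, 33, 21, 35, 31, 19, 24, 36, 38]
Tree (level-order array): [22, 21, 33, 19, None, 31, 35, None, None, 24, None, None, 36, None, None, None, 38]
BFS from the root, enqueuing left then right child of each popped node:
  queue [22] -> pop 22, enqueue [21, 33], visited so far: [22]
  queue [21, 33] -> pop 21, enqueue [19], visited so far: [22, 21]
  queue [33, 19] -> pop 33, enqueue [31, 35], visited so far: [22, 21, 33]
  queue [19, 31, 35] -> pop 19, enqueue [none], visited so far: [22, 21, 33, 19]
  queue [31, 35] -> pop 31, enqueue [24], visited so far: [22, 21, 33, 19, 31]
  queue [35, 24] -> pop 35, enqueue [36], visited so far: [22, 21, 33, 19, 31, 35]
  queue [24, 36] -> pop 24, enqueue [none], visited so far: [22, 21, 33, 19, 31, 35, 24]
  queue [36] -> pop 36, enqueue [38], visited so far: [22, 21, 33, 19, 31, 35, 24, 36]
  queue [38] -> pop 38, enqueue [none], visited so far: [22, 21, 33, 19, 31, 35, 24, 36, 38]
Result: [22, 21, 33, 19, 31, 35, 24, 36, 38]


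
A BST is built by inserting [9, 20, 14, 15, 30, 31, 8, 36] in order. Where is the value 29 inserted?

Starting tree (level order): [9, 8, 20, None, None, 14, 30, None, 15, None, 31, None, None, None, 36]
Insertion path: 9 -> 20 -> 30
Result: insert 29 as left child of 30
Final tree (level order): [9, 8, 20, None, None, 14, 30, None, 15, 29, 31, None, None, None, None, None, 36]


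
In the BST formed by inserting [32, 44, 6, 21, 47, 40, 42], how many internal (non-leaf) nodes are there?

Tree built from: [32, 44, 6, 21, 47, 40, 42]
Tree (level-order array): [32, 6, 44, None, 21, 40, 47, None, None, None, 42]
Rule: An internal node has at least one child.
Per-node child counts:
  node 32: 2 child(ren)
  node 6: 1 child(ren)
  node 21: 0 child(ren)
  node 44: 2 child(ren)
  node 40: 1 child(ren)
  node 42: 0 child(ren)
  node 47: 0 child(ren)
Matching nodes: [32, 6, 44, 40]
Count of internal (non-leaf) nodes: 4


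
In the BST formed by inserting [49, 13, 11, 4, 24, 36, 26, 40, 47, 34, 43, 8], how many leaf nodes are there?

Tree built from: [49, 13, 11, 4, 24, 36, 26, 40, 47, 34, 43, 8]
Tree (level-order array): [49, 13, None, 11, 24, 4, None, None, 36, None, 8, 26, 40, None, None, None, 34, None, 47, None, None, 43]
Rule: A leaf has 0 children.
Per-node child counts:
  node 49: 1 child(ren)
  node 13: 2 child(ren)
  node 11: 1 child(ren)
  node 4: 1 child(ren)
  node 8: 0 child(ren)
  node 24: 1 child(ren)
  node 36: 2 child(ren)
  node 26: 1 child(ren)
  node 34: 0 child(ren)
  node 40: 1 child(ren)
  node 47: 1 child(ren)
  node 43: 0 child(ren)
Matching nodes: [8, 34, 43]
Count of leaf nodes: 3


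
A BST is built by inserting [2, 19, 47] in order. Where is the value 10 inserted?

Starting tree (level order): [2, None, 19, None, 47]
Insertion path: 2 -> 19
Result: insert 10 as left child of 19
Final tree (level order): [2, None, 19, 10, 47]


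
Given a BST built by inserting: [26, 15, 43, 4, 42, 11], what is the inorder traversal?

Tree insertion order: [26, 15, 43, 4, 42, 11]
Tree (level-order array): [26, 15, 43, 4, None, 42, None, None, 11]
Inorder traversal: [4, 11, 15, 26, 42, 43]


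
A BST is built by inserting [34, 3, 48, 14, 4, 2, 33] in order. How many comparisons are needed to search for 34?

Search path for 34: 34
Found: True
Comparisons: 1


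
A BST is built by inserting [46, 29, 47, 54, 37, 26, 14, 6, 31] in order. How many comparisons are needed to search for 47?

Search path for 47: 46 -> 47
Found: True
Comparisons: 2


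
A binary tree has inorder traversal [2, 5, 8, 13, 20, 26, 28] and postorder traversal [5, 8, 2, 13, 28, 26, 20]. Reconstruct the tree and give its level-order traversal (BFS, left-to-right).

Inorder:   [2, 5, 8, 13, 20, 26, 28]
Postorder: [5, 8, 2, 13, 28, 26, 20]
Algorithm: postorder visits root last, so walk postorder right-to-left;
each value is the root of the current inorder slice — split it at that
value, recurse on the right subtree first, then the left.
Recursive splits:
  root=20; inorder splits into left=[2, 5, 8, 13], right=[26, 28]
  root=26; inorder splits into left=[], right=[28]
  root=28; inorder splits into left=[], right=[]
  root=13; inorder splits into left=[2, 5, 8], right=[]
  root=2; inorder splits into left=[], right=[5, 8]
  root=8; inorder splits into left=[5], right=[]
  root=5; inorder splits into left=[], right=[]
Reconstructed level-order: [20, 13, 26, 2, 28, 8, 5]


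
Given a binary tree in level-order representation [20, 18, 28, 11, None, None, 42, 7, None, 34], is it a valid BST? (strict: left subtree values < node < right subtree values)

Level-order array: [20, 18, 28, 11, None, None, 42, 7, None, 34]
Validate using subtree bounds (lo, hi): at each node, require lo < value < hi,
then recurse left with hi=value and right with lo=value.
Preorder trace (stopping at first violation):
  at node 20 with bounds (-inf, +inf): OK
  at node 18 with bounds (-inf, 20): OK
  at node 11 with bounds (-inf, 18): OK
  at node 7 with bounds (-inf, 11): OK
  at node 28 with bounds (20, +inf): OK
  at node 42 with bounds (28, +inf): OK
  at node 34 with bounds (28, 42): OK
No violation found at any node.
Result: Valid BST


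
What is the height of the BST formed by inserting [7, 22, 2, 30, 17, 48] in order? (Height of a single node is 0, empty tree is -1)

Insertion order: [7, 22, 2, 30, 17, 48]
Tree (level-order array): [7, 2, 22, None, None, 17, 30, None, None, None, 48]
Compute height bottom-up (empty subtree = -1):
  height(2) = 1 + max(-1, -1) = 0
  height(17) = 1 + max(-1, -1) = 0
  height(48) = 1 + max(-1, -1) = 0
  height(30) = 1 + max(-1, 0) = 1
  height(22) = 1 + max(0, 1) = 2
  height(7) = 1 + max(0, 2) = 3
Height = 3


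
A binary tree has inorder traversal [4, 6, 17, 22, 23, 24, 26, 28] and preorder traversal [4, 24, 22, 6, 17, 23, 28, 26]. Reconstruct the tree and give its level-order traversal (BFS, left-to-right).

Inorder:  [4, 6, 17, 22, 23, 24, 26, 28]
Preorder: [4, 24, 22, 6, 17, 23, 28, 26]
Algorithm: preorder visits root first, so consume preorder in order;
for each root, split the current inorder slice at that value into
left-subtree inorder and right-subtree inorder, then recurse.
Recursive splits:
  root=4; inorder splits into left=[], right=[6, 17, 22, 23, 24, 26, 28]
  root=24; inorder splits into left=[6, 17, 22, 23], right=[26, 28]
  root=22; inorder splits into left=[6, 17], right=[23]
  root=6; inorder splits into left=[], right=[17]
  root=17; inorder splits into left=[], right=[]
  root=23; inorder splits into left=[], right=[]
  root=28; inorder splits into left=[26], right=[]
  root=26; inorder splits into left=[], right=[]
Reconstructed level-order: [4, 24, 22, 28, 6, 23, 26, 17]


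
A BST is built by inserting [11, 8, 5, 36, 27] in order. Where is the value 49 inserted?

Starting tree (level order): [11, 8, 36, 5, None, 27]
Insertion path: 11 -> 36
Result: insert 49 as right child of 36
Final tree (level order): [11, 8, 36, 5, None, 27, 49]


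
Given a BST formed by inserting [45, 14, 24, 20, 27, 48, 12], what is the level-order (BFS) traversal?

Tree insertion order: [45, 14, 24, 20, 27, 48, 12]
Tree (level-order array): [45, 14, 48, 12, 24, None, None, None, None, 20, 27]
BFS from the root, enqueuing left then right child of each popped node:
  queue [45] -> pop 45, enqueue [14, 48], visited so far: [45]
  queue [14, 48] -> pop 14, enqueue [12, 24], visited so far: [45, 14]
  queue [48, 12, 24] -> pop 48, enqueue [none], visited so far: [45, 14, 48]
  queue [12, 24] -> pop 12, enqueue [none], visited so far: [45, 14, 48, 12]
  queue [24] -> pop 24, enqueue [20, 27], visited so far: [45, 14, 48, 12, 24]
  queue [20, 27] -> pop 20, enqueue [none], visited so far: [45, 14, 48, 12, 24, 20]
  queue [27] -> pop 27, enqueue [none], visited so far: [45, 14, 48, 12, 24, 20, 27]
Result: [45, 14, 48, 12, 24, 20, 27]


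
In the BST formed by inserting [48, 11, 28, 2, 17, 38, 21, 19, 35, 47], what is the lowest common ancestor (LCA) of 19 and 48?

Tree insertion order: [48, 11, 28, 2, 17, 38, 21, 19, 35, 47]
Tree (level-order array): [48, 11, None, 2, 28, None, None, 17, 38, None, 21, 35, 47, 19]
In a BST, the LCA of p=19, q=48 is the first node v on the
root-to-leaf path with p <= v <= q (go left if both < v, right if both > v).
Walk from root:
  at 48: 19 <= 48 <= 48, this is the LCA
LCA = 48


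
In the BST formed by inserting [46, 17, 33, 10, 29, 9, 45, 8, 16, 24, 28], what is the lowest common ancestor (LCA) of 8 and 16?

Tree insertion order: [46, 17, 33, 10, 29, 9, 45, 8, 16, 24, 28]
Tree (level-order array): [46, 17, None, 10, 33, 9, 16, 29, 45, 8, None, None, None, 24, None, None, None, None, None, None, 28]
In a BST, the LCA of p=8, q=16 is the first node v on the
root-to-leaf path with p <= v <= q (go left if both < v, right if both > v).
Walk from root:
  at 46: both 8 and 16 < 46, go left
  at 17: both 8 and 16 < 17, go left
  at 10: 8 <= 10 <= 16, this is the LCA
LCA = 10


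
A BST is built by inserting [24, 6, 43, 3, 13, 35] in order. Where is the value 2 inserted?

Starting tree (level order): [24, 6, 43, 3, 13, 35]
Insertion path: 24 -> 6 -> 3
Result: insert 2 as left child of 3
Final tree (level order): [24, 6, 43, 3, 13, 35, None, 2]


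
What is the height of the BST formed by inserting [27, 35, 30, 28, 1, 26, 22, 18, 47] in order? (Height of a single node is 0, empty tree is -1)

Insertion order: [27, 35, 30, 28, 1, 26, 22, 18, 47]
Tree (level-order array): [27, 1, 35, None, 26, 30, 47, 22, None, 28, None, None, None, 18]
Compute height bottom-up (empty subtree = -1):
  height(18) = 1 + max(-1, -1) = 0
  height(22) = 1 + max(0, -1) = 1
  height(26) = 1 + max(1, -1) = 2
  height(1) = 1 + max(-1, 2) = 3
  height(28) = 1 + max(-1, -1) = 0
  height(30) = 1 + max(0, -1) = 1
  height(47) = 1 + max(-1, -1) = 0
  height(35) = 1 + max(1, 0) = 2
  height(27) = 1 + max(3, 2) = 4
Height = 4


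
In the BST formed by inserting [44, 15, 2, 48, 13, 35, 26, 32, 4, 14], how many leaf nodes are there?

Tree built from: [44, 15, 2, 48, 13, 35, 26, 32, 4, 14]
Tree (level-order array): [44, 15, 48, 2, 35, None, None, None, 13, 26, None, 4, 14, None, 32]
Rule: A leaf has 0 children.
Per-node child counts:
  node 44: 2 child(ren)
  node 15: 2 child(ren)
  node 2: 1 child(ren)
  node 13: 2 child(ren)
  node 4: 0 child(ren)
  node 14: 0 child(ren)
  node 35: 1 child(ren)
  node 26: 1 child(ren)
  node 32: 0 child(ren)
  node 48: 0 child(ren)
Matching nodes: [4, 14, 32, 48]
Count of leaf nodes: 4


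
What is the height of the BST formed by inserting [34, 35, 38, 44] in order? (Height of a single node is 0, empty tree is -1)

Insertion order: [34, 35, 38, 44]
Tree (level-order array): [34, None, 35, None, 38, None, 44]
Compute height bottom-up (empty subtree = -1):
  height(44) = 1 + max(-1, -1) = 0
  height(38) = 1 + max(-1, 0) = 1
  height(35) = 1 + max(-1, 1) = 2
  height(34) = 1 + max(-1, 2) = 3
Height = 3


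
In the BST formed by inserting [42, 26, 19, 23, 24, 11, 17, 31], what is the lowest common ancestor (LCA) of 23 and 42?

Tree insertion order: [42, 26, 19, 23, 24, 11, 17, 31]
Tree (level-order array): [42, 26, None, 19, 31, 11, 23, None, None, None, 17, None, 24]
In a BST, the LCA of p=23, q=42 is the first node v on the
root-to-leaf path with p <= v <= q (go left if both < v, right if both > v).
Walk from root:
  at 42: 23 <= 42 <= 42, this is the LCA
LCA = 42


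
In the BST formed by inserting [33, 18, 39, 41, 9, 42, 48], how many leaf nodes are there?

Tree built from: [33, 18, 39, 41, 9, 42, 48]
Tree (level-order array): [33, 18, 39, 9, None, None, 41, None, None, None, 42, None, 48]
Rule: A leaf has 0 children.
Per-node child counts:
  node 33: 2 child(ren)
  node 18: 1 child(ren)
  node 9: 0 child(ren)
  node 39: 1 child(ren)
  node 41: 1 child(ren)
  node 42: 1 child(ren)
  node 48: 0 child(ren)
Matching nodes: [9, 48]
Count of leaf nodes: 2


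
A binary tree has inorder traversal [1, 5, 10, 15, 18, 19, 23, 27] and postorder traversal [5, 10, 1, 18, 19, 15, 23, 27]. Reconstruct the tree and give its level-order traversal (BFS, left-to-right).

Inorder:   [1, 5, 10, 15, 18, 19, 23, 27]
Postorder: [5, 10, 1, 18, 19, 15, 23, 27]
Algorithm: postorder visits root last, so walk postorder right-to-left;
each value is the root of the current inorder slice — split it at that
value, recurse on the right subtree first, then the left.
Recursive splits:
  root=27; inorder splits into left=[1, 5, 10, 15, 18, 19, 23], right=[]
  root=23; inorder splits into left=[1, 5, 10, 15, 18, 19], right=[]
  root=15; inorder splits into left=[1, 5, 10], right=[18, 19]
  root=19; inorder splits into left=[18], right=[]
  root=18; inorder splits into left=[], right=[]
  root=1; inorder splits into left=[], right=[5, 10]
  root=10; inorder splits into left=[5], right=[]
  root=5; inorder splits into left=[], right=[]
Reconstructed level-order: [27, 23, 15, 1, 19, 10, 18, 5]


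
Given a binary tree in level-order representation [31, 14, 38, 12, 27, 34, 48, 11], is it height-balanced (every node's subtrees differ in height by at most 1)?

Tree (level-order array): [31, 14, 38, 12, 27, 34, 48, 11]
Definition: a tree is height-balanced if, at every node, |h(left) - h(right)| <= 1 (empty subtree has height -1).
Bottom-up per-node check:
  node 11: h_left=-1, h_right=-1, diff=0 [OK], height=0
  node 12: h_left=0, h_right=-1, diff=1 [OK], height=1
  node 27: h_left=-1, h_right=-1, diff=0 [OK], height=0
  node 14: h_left=1, h_right=0, diff=1 [OK], height=2
  node 34: h_left=-1, h_right=-1, diff=0 [OK], height=0
  node 48: h_left=-1, h_right=-1, diff=0 [OK], height=0
  node 38: h_left=0, h_right=0, diff=0 [OK], height=1
  node 31: h_left=2, h_right=1, diff=1 [OK], height=3
All nodes satisfy the balance condition.
Result: Balanced


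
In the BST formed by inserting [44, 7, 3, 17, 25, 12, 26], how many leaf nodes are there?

Tree built from: [44, 7, 3, 17, 25, 12, 26]
Tree (level-order array): [44, 7, None, 3, 17, None, None, 12, 25, None, None, None, 26]
Rule: A leaf has 0 children.
Per-node child counts:
  node 44: 1 child(ren)
  node 7: 2 child(ren)
  node 3: 0 child(ren)
  node 17: 2 child(ren)
  node 12: 0 child(ren)
  node 25: 1 child(ren)
  node 26: 0 child(ren)
Matching nodes: [3, 12, 26]
Count of leaf nodes: 3


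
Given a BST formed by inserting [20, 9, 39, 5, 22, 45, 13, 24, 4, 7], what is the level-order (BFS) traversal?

Tree insertion order: [20, 9, 39, 5, 22, 45, 13, 24, 4, 7]
Tree (level-order array): [20, 9, 39, 5, 13, 22, 45, 4, 7, None, None, None, 24]
BFS from the root, enqueuing left then right child of each popped node:
  queue [20] -> pop 20, enqueue [9, 39], visited so far: [20]
  queue [9, 39] -> pop 9, enqueue [5, 13], visited so far: [20, 9]
  queue [39, 5, 13] -> pop 39, enqueue [22, 45], visited so far: [20, 9, 39]
  queue [5, 13, 22, 45] -> pop 5, enqueue [4, 7], visited so far: [20, 9, 39, 5]
  queue [13, 22, 45, 4, 7] -> pop 13, enqueue [none], visited so far: [20, 9, 39, 5, 13]
  queue [22, 45, 4, 7] -> pop 22, enqueue [24], visited so far: [20, 9, 39, 5, 13, 22]
  queue [45, 4, 7, 24] -> pop 45, enqueue [none], visited so far: [20, 9, 39, 5, 13, 22, 45]
  queue [4, 7, 24] -> pop 4, enqueue [none], visited so far: [20, 9, 39, 5, 13, 22, 45, 4]
  queue [7, 24] -> pop 7, enqueue [none], visited so far: [20, 9, 39, 5, 13, 22, 45, 4, 7]
  queue [24] -> pop 24, enqueue [none], visited so far: [20, 9, 39, 5, 13, 22, 45, 4, 7, 24]
Result: [20, 9, 39, 5, 13, 22, 45, 4, 7, 24]


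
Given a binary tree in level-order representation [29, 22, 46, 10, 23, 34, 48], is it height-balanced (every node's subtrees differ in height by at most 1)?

Tree (level-order array): [29, 22, 46, 10, 23, 34, 48]
Definition: a tree is height-balanced if, at every node, |h(left) - h(right)| <= 1 (empty subtree has height -1).
Bottom-up per-node check:
  node 10: h_left=-1, h_right=-1, diff=0 [OK], height=0
  node 23: h_left=-1, h_right=-1, diff=0 [OK], height=0
  node 22: h_left=0, h_right=0, diff=0 [OK], height=1
  node 34: h_left=-1, h_right=-1, diff=0 [OK], height=0
  node 48: h_left=-1, h_right=-1, diff=0 [OK], height=0
  node 46: h_left=0, h_right=0, diff=0 [OK], height=1
  node 29: h_left=1, h_right=1, diff=0 [OK], height=2
All nodes satisfy the balance condition.
Result: Balanced


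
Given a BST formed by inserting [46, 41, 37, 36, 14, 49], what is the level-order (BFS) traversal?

Tree insertion order: [46, 41, 37, 36, 14, 49]
Tree (level-order array): [46, 41, 49, 37, None, None, None, 36, None, 14]
BFS from the root, enqueuing left then right child of each popped node:
  queue [46] -> pop 46, enqueue [41, 49], visited so far: [46]
  queue [41, 49] -> pop 41, enqueue [37], visited so far: [46, 41]
  queue [49, 37] -> pop 49, enqueue [none], visited so far: [46, 41, 49]
  queue [37] -> pop 37, enqueue [36], visited so far: [46, 41, 49, 37]
  queue [36] -> pop 36, enqueue [14], visited so far: [46, 41, 49, 37, 36]
  queue [14] -> pop 14, enqueue [none], visited so far: [46, 41, 49, 37, 36, 14]
Result: [46, 41, 49, 37, 36, 14]


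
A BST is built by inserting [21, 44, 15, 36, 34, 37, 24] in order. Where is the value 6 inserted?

Starting tree (level order): [21, 15, 44, None, None, 36, None, 34, 37, 24]
Insertion path: 21 -> 15
Result: insert 6 as left child of 15
Final tree (level order): [21, 15, 44, 6, None, 36, None, None, None, 34, 37, 24]


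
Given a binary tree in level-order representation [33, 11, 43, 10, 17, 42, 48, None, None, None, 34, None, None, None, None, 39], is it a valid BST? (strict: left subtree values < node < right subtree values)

Level-order array: [33, 11, 43, 10, 17, 42, 48, None, None, None, 34, None, None, None, None, 39]
Validate using subtree bounds (lo, hi): at each node, require lo < value < hi,
then recurse left with hi=value and right with lo=value.
Preorder trace (stopping at first violation):
  at node 33 with bounds (-inf, +inf): OK
  at node 11 with bounds (-inf, 33): OK
  at node 10 with bounds (-inf, 11): OK
  at node 17 with bounds (11, 33): OK
  at node 34 with bounds (17, 33): VIOLATION
Node 34 violates its bound: not (17 < 34 < 33).
Result: Not a valid BST


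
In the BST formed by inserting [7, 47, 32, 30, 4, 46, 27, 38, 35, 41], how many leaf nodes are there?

Tree built from: [7, 47, 32, 30, 4, 46, 27, 38, 35, 41]
Tree (level-order array): [7, 4, 47, None, None, 32, None, 30, 46, 27, None, 38, None, None, None, 35, 41]
Rule: A leaf has 0 children.
Per-node child counts:
  node 7: 2 child(ren)
  node 4: 0 child(ren)
  node 47: 1 child(ren)
  node 32: 2 child(ren)
  node 30: 1 child(ren)
  node 27: 0 child(ren)
  node 46: 1 child(ren)
  node 38: 2 child(ren)
  node 35: 0 child(ren)
  node 41: 0 child(ren)
Matching nodes: [4, 27, 35, 41]
Count of leaf nodes: 4


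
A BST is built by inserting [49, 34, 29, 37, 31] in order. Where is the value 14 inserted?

Starting tree (level order): [49, 34, None, 29, 37, None, 31]
Insertion path: 49 -> 34 -> 29
Result: insert 14 as left child of 29
Final tree (level order): [49, 34, None, 29, 37, 14, 31]


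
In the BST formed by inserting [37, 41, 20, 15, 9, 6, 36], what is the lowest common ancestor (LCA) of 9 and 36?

Tree insertion order: [37, 41, 20, 15, 9, 6, 36]
Tree (level-order array): [37, 20, 41, 15, 36, None, None, 9, None, None, None, 6]
In a BST, the LCA of p=9, q=36 is the first node v on the
root-to-leaf path with p <= v <= q (go left if both < v, right if both > v).
Walk from root:
  at 37: both 9 and 36 < 37, go left
  at 20: 9 <= 20 <= 36, this is the LCA
LCA = 20


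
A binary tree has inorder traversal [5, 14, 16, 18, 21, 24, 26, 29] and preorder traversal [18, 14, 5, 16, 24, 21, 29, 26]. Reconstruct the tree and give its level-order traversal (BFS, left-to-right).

Inorder:  [5, 14, 16, 18, 21, 24, 26, 29]
Preorder: [18, 14, 5, 16, 24, 21, 29, 26]
Algorithm: preorder visits root first, so consume preorder in order;
for each root, split the current inorder slice at that value into
left-subtree inorder and right-subtree inorder, then recurse.
Recursive splits:
  root=18; inorder splits into left=[5, 14, 16], right=[21, 24, 26, 29]
  root=14; inorder splits into left=[5], right=[16]
  root=5; inorder splits into left=[], right=[]
  root=16; inorder splits into left=[], right=[]
  root=24; inorder splits into left=[21], right=[26, 29]
  root=21; inorder splits into left=[], right=[]
  root=29; inorder splits into left=[26], right=[]
  root=26; inorder splits into left=[], right=[]
Reconstructed level-order: [18, 14, 24, 5, 16, 21, 29, 26]


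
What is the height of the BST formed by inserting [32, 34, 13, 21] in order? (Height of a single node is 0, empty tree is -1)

Insertion order: [32, 34, 13, 21]
Tree (level-order array): [32, 13, 34, None, 21]
Compute height bottom-up (empty subtree = -1):
  height(21) = 1 + max(-1, -1) = 0
  height(13) = 1 + max(-1, 0) = 1
  height(34) = 1 + max(-1, -1) = 0
  height(32) = 1 + max(1, 0) = 2
Height = 2


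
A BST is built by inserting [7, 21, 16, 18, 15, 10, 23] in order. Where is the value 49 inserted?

Starting tree (level order): [7, None, 21, 16, 23, 15, 18, None, None, 10]
Insertion path: 7 -> 21 -> 23
Result: insert 49 as right child of 23
Final tree (level order): [7, None, 21, 16, 23, 15, 18, None, 49, 10]


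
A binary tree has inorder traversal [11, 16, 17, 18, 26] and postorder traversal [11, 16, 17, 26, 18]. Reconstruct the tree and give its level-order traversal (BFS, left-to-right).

Inorder:   [11, 16, 17, 18, 26]
Postorder: [11, 16, 17, 26, 18]
Algorithm: postorder visits root last, so walk postorder right-to-left;
each value is the root of the current inorder slice — split it at that
value, recurse on the right subtree first, then the left.
Recursive splits:
  root=18; inorder splits into left=[11, 16, 17], right=[26]
  root=26; inorder splits into left=[], right=[]
  root=17; inorder splits into left=[11, 16], right=[]
  root=16; inorder splits into left=[11], right=[]
  root=11; inorder splits into left=[], right=[]
Reconstructed level-order: [18, 17, 26, 16, 11]


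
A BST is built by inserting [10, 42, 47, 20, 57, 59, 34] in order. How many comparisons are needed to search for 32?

Search path for 32: 10 -> 42 -> 20 -> 34
Found: False
Comparisons: 4


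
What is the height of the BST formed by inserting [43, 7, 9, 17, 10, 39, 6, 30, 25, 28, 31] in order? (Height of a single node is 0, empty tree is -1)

Insertion order: [43, 7, 9, 17, 10, 39, 6, 30, 25, 28, 31]
Tree (level-order array): [43, 7, None, 6, 9, None, None, None, 17, 10, 39, None, None, 30, None, 25, 31, None, 28]
Compute height bottom-up (empty subtree = -1):
  height(6) = 1 + max(-1, -1) = 0
  height(10) = 1 + max(-1, -1) = 0
  height(28) = 1 + max(-1, -1) = 0
  height(25) = 1 + max(-1, 0) = 1
  height(31) = 1 + max(-1, -1) = 0
  height(30) = 1 + max(1, 0) = 2
  height(39) = 1 + max(2, -1) = 3
  height(17) = 1 + max(0, 3) = 4
  height(9) = 1 + max(-1, 4) = 5
  height(7) = 1 + max(0, 5) = 6
  height(43) = 1 + max(6, -1) = 7
Height = 7


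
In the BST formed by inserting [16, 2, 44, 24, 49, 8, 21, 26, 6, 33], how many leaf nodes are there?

Tree built from: [16, 2, 44, 24, 49, 8, 21, 26, 6, 33]
Tree (level-order array): [16, 2, 44, None, 8, 24, 49, 6, None, 21, 26, None, None, None, None, None, None, None, 33]
Rule: A leaf has 0 children.
Per-node child counts:
  node 16: 2 child(ren)
  node 2: 1 child(ren)
  node 8: 1 child(ren)
  node 6: 0 child(ren)
  node 44: 2 child(ren)
  node 24: 2 child(ren)
  node 21: 0 child(ren)
  node 26: 1 child(ren)
  node 33: 0 child(ren)
  node 49: 0 child(ren)
Matching nodes: [6, 21, 33, 49]
Count of leaf nodes: 4


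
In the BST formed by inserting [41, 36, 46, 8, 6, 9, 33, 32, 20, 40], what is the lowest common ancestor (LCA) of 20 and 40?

Tree insertion order: [41, 36, 46, 8, 6, 9, 33, 32, 20, 40]
Tree (level-order array): [41, 36, 46, 8, 40, None, None, 6, 9, None, None, None, None, None, 33, 32, None, 20]
In a BST, the LCA of p=20, q=40 is the first node v on the
root-to-leaf path with p <= v <= q (go left if both < v, right if both > v).
Walk from root:
  at 41: both 20 and 40 < 41, go left
  at 36: 20 <= 36 <= 40, this is the LCA
LCA = 36


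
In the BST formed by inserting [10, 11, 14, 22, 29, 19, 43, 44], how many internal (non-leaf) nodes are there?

Tree built from: [10, 11, 14, 22, 29, 19, 43, 44]
Tree (level-order array): [10, None, 11, None, 14, None, 22, 19, 29, None, None, None, 43, None, 44]
Rule: An internal node has at least one child.
Per-node child counts:
  node 10: 1 child(ren)
  node 11: 1 child(ren)
  node 14: 1 child(ren)
  node 22: 2 child(ren)
  node 19: 0 child(ren)
  node 29: 1 child(ren)
  node 43: 1 child(ren)
  node 44: 0 child(ren)
Matching nodes: [10, 11, 14, 22, 29, 43]
Count of internal (non-leaf) nodes: 6


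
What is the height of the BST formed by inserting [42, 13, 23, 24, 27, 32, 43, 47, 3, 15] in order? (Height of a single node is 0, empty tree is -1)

Insertion order: [42, 13, 23, 24, 27, 32, 43, 47, 3, 15]
Tree (level-order array): [42, 13, 43, 3, 23, None, 47, None, None, 15, 24, None, None, None, None, None, 27, None, 32]
Compute height bottom-up (empty subtree = -1):
  height(3) = 1 + max(-1, -1) = 0
  height(15) = 1 + max(-1, -1) = 0
  height(32) = 1 + max(-1, -1) = 0
  height(27) = 1 + max(-1, 0) = 1
  height(24) = 1 + max(-1, 1) = 2
  height(23) = 1 + max(0, 2) = 3
  height(13) = 1 + max(0, 3) = 4
  height(47) = 1 + max(-1, -1) = 0
  height(43) = 1 + max(-1, 0) = 1
  height(42) = 1 + max(4, 1) = 5
Height = 5


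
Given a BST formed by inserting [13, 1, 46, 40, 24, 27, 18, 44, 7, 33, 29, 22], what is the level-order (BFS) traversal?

Tree insertion order: [13, 1, 46, 40, 24, 27, 18, 44, 7, 33, 29, 22]
Tree (level-order array): [13, 1, 46, None, 7, 40, None, None, None, 24, 44, 18, 27, None, None, None, 22, None, 33, None, None, 29]
BFS from the root, enqueuing left then right child of each popped node:
  queue [13] -> pop 13, enqueue [1, 46], visited so far: [13]
  queue [1, 46] -> pop 1, enqueue [7], visited so far: [13, 1]
  queue [46, 7] -> pop 46, enqueue [40], visited so far: [13, 1, 46]
  queue [7, 40] -> pop 7, enqueue [none], visited so far: [13, 1, 46, 7]
  queue [40] -> pop 40, enqueue [24, 44], visited so far: [13, 1, 46, 7, 40]
  queue [24, 44] -> pop 24, enqueue [18, 27], visited so far: [13, 1, 46, 7, 40, 24]
  queue [44, 18, 27] -> pop 44, enqueue [none], visited so far: [13, 1, 46, 7, 40, 24, 44]
  queue [18, 27] -> pop 18, enqueue [22], visited so far: [13, 1, 46, 7, 40, 24, 44, 18]
  queue [27, 22] -> pop 27, enqueue [33], visited so far: [13, 1, 46, 7, 40, 24, 44, 18, 27]
  queue [22, 33] -> pop 22, enqueue [none], visited so far: [13, 1, 46, 7, 40, 24, 44, 18, 27, 22]
  queue [33] -> pop 33, enqueue [29], visited so far: [13, 1, 46, 7, 40, 24, 44, 18, 27, 22, 33]
  queue [29] -> pop 29, enqueue [none], visited so far: [13, 1, 46, 7, 40, 24, 44, 18, 27, 22, 33, 29]
Result: [13, 1, 46, 7, 40, 24, 44, 18, 27, 22, 33, 29]


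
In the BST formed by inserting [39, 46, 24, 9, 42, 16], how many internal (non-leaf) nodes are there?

Tree built from: [39, 46, 24, 9, 42, 16]
Tree (level-order array): [39, 24, 46, 9, None, 42, None, None, 16]
Rule: An internal node has at least one child.
Per-node child counts:
  node 39: 2 child(ren)
  node 24: 1 child(ren)
  node 9: 1 child(ren)
  node 16: 0 child(ren)
  node 46: 1 child(ren)
  node 42: 0 child(ren)
Matching nodes: [39, 24, 9, 46]
Count of internal (non-leaf) nodes: 4


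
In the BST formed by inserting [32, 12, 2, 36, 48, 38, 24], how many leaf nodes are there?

Tree built from: [32, 12, 2, 36, 48, 38, 24]
Tree (level-order array): [32, 12, 36, 2, 24, None, 48, None, None, None, None, 38]
Rule: A leaf has 0 children.
Per-node child counts:
  node 32: 2 child(ren)
  node 12: 2 child(ren)
  node 2: 0 child(ren)
  node 24: 0 child(ren)
  node 36: 1 child(ren)
  node 48: 1 child(ren)
  node 38: 0 child(ren)
Matching nodes: [2, 24, 38]
Count of leaf nodes: 3


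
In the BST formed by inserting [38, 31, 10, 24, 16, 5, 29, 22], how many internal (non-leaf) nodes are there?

Tree built from: [38, 31, 10, 24, 16, 5, 29, 22]
Tree (level-order array): [38, 31, None, 10, None, 5, 24, None, None, 16, 29, None, 22]
Rule: An internal node has at least one child.
Per-node child counts:
  node 38: 1 child(ren)
  node 31: 1 child(ren)
  node 10: 2 child(ren)
  node 5: 0 child(ren)
  node 24: 2 child(ren)
  node 16: 1 child(ren)
  node 22: 0 child(ren)
  node 29: 0 child(ren)
Matching nodes: [38, 31, 10, 24, 16]
Count of internal (non-leaf) nodes: 5


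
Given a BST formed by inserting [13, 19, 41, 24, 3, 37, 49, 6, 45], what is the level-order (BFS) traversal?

Tree insertion order: [13, 19, 41, 24, 3, 37, 49, 6, 45]
Tree (level-order array): [13, 3, 19, None, 6, None, 41, None, None, 24, 49, None, 37, 45]
BFS from the root, enqueuing left then right child of each popped node:
  queue [13] -> pop 13, enqueue [3, 19], visited so far: [13]
  queue [3, 19] -> pop 3, enqueue [6], visited so far: [13, 3]
  queue [19, 6] -> pop 19, enqueue [41], visited so far: [13, 3, 19]
  queue [6, 41] -> pop 6, enqueue [none], visited so far: [13, 3, 19, 6]
  queue [41] -> pop 41, enqueue [24, 49], visited so far: [13, 3, 19, 6, 41]
  queue [24, 49] -> pop 24, enqueue [37], visited so far: [13, 3, 19, 6, 41, 24]
  queue [49, 37] -> pop 49, enqueue [45], visited so far: [13, 3, 19, 6, 41, 24, 49]
  queue [37, 45] -> pop 37, enqueue [none], visited so far: [13, 3, 19, 6, 41, 24, 49, 37]
  queue [45] -> pop 45, enqueue [none], visited so far: [13, 3, 19, 6, 41, 24, 49, 37, 45]
Result: [13, 3, 19, 6, 41, 24, 49, 37, 45]


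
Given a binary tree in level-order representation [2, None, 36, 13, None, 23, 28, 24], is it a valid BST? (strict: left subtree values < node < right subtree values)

Level-order array: [2, None, 36, 13, None, 23, 28, 24]
Validate using subtree bounds (lo, hi): at each node, require lo < value < hi,
then recurse left with hi=value and right with lo=value.
Preorder trace (stopping at first violation):
  at node 2 with bounds (-inf, +inf): OK
  at node 36 with bounds (2, +inf): OK
  at node 13 with bounds (2, 36): OK
  at node 23 with bounds (2, 13): VIOLATION
Node 23 violates its bound: not (2 < 23 < 13).
Result: Not a valid BST


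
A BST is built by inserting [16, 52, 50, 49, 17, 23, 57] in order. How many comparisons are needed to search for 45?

Search path for 45: 16 -> 52 -> 50 -> 49 -> 17 -> 23
Found: False
Comparisons: 6


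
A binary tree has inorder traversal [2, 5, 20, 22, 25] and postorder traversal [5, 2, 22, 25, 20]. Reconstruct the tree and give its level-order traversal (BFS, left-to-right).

Inorder:   [2, 5, 20, 22, 25]
Postorder: [5, 2, 22, 25, 20]
Algorithm: postorder visits root last, so walk postorder right-to-left;
each value is the root of the current inorder slice — split it at that
value, recurse on the right subtree first, then the left.
Recursive splits:
  root=20; inorder splits into left=[2, 5], right=[22, 25]
  root=25; inorder splits into left=[22], right=[]
  root=22; inorder splits into left=[], right=[]
  root=2; inorder splits into left=[], right=[5]
  root=5; inorder splits into left=[], right=[]
Reconstructed level-order: [20, 2, 25, 5, 22]


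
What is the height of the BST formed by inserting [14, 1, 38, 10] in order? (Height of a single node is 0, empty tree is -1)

Insertion order: [14, 1, 38, 10]
Tree (level-order array): [14, 1, 38, None, 10]
Compute height bottom-up (empty subtree = -1):
  height(10) = 1 + max(-1, -1) = 0
  height(1) = 1 + max(-1, 0) = 1
  height(38) = 1 + max(-1, -1) = 0
  height(14) = 1 + max(1, 0) = 2
Height = 2


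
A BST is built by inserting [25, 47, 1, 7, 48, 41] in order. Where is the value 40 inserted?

Starting tree (level order): [25, 1, 47, None, 7, 41, 48]
Insertion path: 25 -> 47 -> 41
Result: insert 40 as left child of 41
Final tree (level order): [25, 1, 47, None, 7, 41, 48, None, None, 40]


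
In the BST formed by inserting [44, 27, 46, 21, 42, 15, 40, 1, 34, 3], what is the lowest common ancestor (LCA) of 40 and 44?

Tree insertion order: [44, 27, 46, 21, 42, 15, 40, 1, 34, 3]
Tree (level-order array): [44, 27, 46, 21, 42, None, None, 15, None, 40, None, 1, None, 34, None, None, 3]
In a BST, the LCA of p=40, q=44 is the first node v on the
root-to-leaf path with p <= v <= q (go left if both < v, right if both > v).
Walk from root:
  at 44: 40 <= 44 <= 44, this is the LCA
LCA = 44


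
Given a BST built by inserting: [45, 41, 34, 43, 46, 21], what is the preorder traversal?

Tree insertion order: [45, 41, 34, 43, 46, 21]
Tree (level-order array): [45, 41, 46, 34, 43, None, None, 21]
Preorder traversal: [45, 41, 34, 21, 43, 46]


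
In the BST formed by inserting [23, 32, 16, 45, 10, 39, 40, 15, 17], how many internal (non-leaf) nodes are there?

Tree built from: [23, 32, 16, 45, 10, 39, 40, 15, 17]
Tree (level-order array): [23, 16, 32, 10, 17, None, 45, None, 15, None, None, 39, None, None, None, None, 40]
Rule: An internal node has at least one child.
Per-node child counts:
  node 23: 2 child(ren)
  node 16: 2 child(ren)
  node 10: 1 child(ren)
  node 15: 0 child(ren)
  node 17: 0 child(ren)
  node 32: 1 child(ren)
  node 45: 1 child(ren)
  node 39: 1 child(ren)
  node 40: 0 child(ren)
Matching nodes: [23, 16, 10, 32, 45, 39]
Count of internal (non-leaf) nodes: 6


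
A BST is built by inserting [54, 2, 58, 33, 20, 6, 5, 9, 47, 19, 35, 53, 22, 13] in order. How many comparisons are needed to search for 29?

Search path for 29: 54 -> 2 -> 33 -> 20 -> 22
Found: False
Comparisons: 5


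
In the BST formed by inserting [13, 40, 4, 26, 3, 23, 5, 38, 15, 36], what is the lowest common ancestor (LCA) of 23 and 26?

Tree insertion order: [13, 40, 4, 26, 3, 23, 5, 38, 15, 36]
Tree (level-order array): [13, 4, 40, 3, 5, 26, None, None, None, None, None, 23, 38, 15, None, 36]
In a BST, the LCA of p=23, q=26 is the first node v on the
root-to-leaf path with p <= v <= q (go left if both < v, right if both > v).
Walk from root:
  at 13: both 23 and 26 > 13, go right
  at 40: both 23 and 26 < 40, go left
  at 26: 23 <= 26 <= 26, this is the LCA
LCA = 26


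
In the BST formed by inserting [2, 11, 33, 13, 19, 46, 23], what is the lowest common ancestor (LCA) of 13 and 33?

Tree insertion order: [2, 11, 33, 13, 19, 46, 23]
Tree (level-order array): [2, None, 11, None, 33, 13, 46, None, 19, None, None, None, 23]
In a BST, the LCA of p=13, q=33 is the first node v on the
root-to-leaf path with p <= v <= q (go left if both < v, right if both > v).
Walk from root:
  at 2: both 13 and 33 > 2, go right
  at 11: both 13 and 33 > 11, go right
  at 33: 13 <= 33 <= 33, this is the LCA
LCA = 33


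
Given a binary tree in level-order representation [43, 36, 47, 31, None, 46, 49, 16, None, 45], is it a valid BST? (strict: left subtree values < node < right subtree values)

Level-order array: [43, 36, 47, 31, None, 46, 49, 16, None, 45]
Validate using subtree bounds (lo, hi): at each node, require lo < value < hi,
then recurse left with hi=value and right with lo=value.
Preorder trace (stopping at first violation):
  at node 43 with bounds (-inf, +inf): OK
  at node 36 with bounds (-inf, 43): OK
  at node 31 with bounds (-inf, 36): OK
  at node 16 with bounds (-inf, 31): OK
  at node 47 with bounds (43, +inf): OK
  at node 46 with bounds (43, 47): OK
  at node 45 with bounds (43, 46): OK
  at node 49 with bounds (47, +inf): OK
No violation found at any node.
Result: Valid BST


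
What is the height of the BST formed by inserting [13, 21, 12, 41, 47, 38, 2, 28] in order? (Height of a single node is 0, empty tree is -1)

Insertion order: [13, 21, 12, 41, 47, 38, 2, 28]
Tree (level-order array): [13, 12, 21, 2, None, None, 41, None, None, 38, 47, 28]
Compute height bottom-up (empty subtree = -1):
  height(2) = 1 + max(-1, -1) = 0
  height(12) = 1 + max(0, -1) = 1
  height(28) = 1 + max(-1, -1) = 0
  height(38) = 1 + max(0, -1) = 1
  height(47) = 1 + max(-1, -1) = 0
  height(41) = 1 + max(1, 0) = 2
  height(21) = 1 + max(-1, 2) = 3
  height(13) = 1 + max(1, 3) = 4
Height = 4


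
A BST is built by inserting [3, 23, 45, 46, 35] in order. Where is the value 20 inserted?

Starting tree (level order): [3, None, 23, None, 45, 35, 46]
Insertion path: 3 -> 23
Result: insert 20 as left child of 23
Final tree (level order): [3, None, 23, 20, 45, None, None, 35, 46]


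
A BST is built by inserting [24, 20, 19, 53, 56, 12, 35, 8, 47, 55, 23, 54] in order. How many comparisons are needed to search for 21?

Search path for 21: 24 -> 20 -> 23
Found: False
Comparisons: 3


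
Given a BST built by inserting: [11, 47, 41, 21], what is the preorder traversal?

Tree insertion order: [11, 47, 41, 21]
Tree (level-order array): [11, None, 47, 41, None, 21]
Preorder traversal: [11, 47, 41, 21]


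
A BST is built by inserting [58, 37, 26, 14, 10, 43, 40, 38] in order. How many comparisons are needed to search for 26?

Search path for 26: 58 -> 37 -> 26
Found: True
Comparisons: 3


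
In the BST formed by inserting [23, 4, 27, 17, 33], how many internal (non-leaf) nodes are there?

Tree built from: [23, 4, 27, 17, 33]
Tree (level-order array): [23, 4, 27, None, 17, None, 33]
Rule: An internal node has at least one child.
Per-node child counts:
  node 23: 2 child(ren)
  node 4: 1 child(ren)
  node 17: 0 child(ren)
  node 27: 1 child(ren)
  node 33: 0 child(ren)
Matching nodes: [23, 4, 27]
Count of internal (non-leaf) nodes: 3


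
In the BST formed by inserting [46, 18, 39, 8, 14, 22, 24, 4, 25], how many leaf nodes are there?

Tree built from: [46, 18, 39, 8, 14, 22, 24, 4, 25]
Tree (level-order array): [46, 18, None, 8, 39, 4, 14, 22, None, None, None, None, None, None, 24, None, 25]
Rule: A leaf has 0 children.
Per-node child counts:
  node 46: 1 child(ren)
  node 18: 2 child(ren)
  node 8: 2 child(ren)
  node 4: 0 child(ren)
  node 14: 0 child(ren)
  node 39: 1 child(ren)
  node 22: 1 child(ren)
  node 24: 1 child(ren)
  node 25: 0 child(ren)
Matching nodes: [4, 14, 25]
Count of leaf nodes: 3


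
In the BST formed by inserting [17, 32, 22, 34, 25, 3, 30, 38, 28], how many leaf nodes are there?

Tree built from: [17, 32, 22, 34, 25, 3, 30, 38, 28]
Tree (level-order array): [17, 3, 32, None, None, 22, 34, None, 25, None, 38, None, 30, None, None, 28]
Rule: A leaf has 0 children.
Per-node child counts:
  node 17: 2 child(ren)
  node 3: 0 child(ren)
  node 32: 2 child(ren)
  node 22: 1 child(ren)
  node 25: 1 child(ren)
  node 30: 1 child(ren)
  node 28: 0 child(ren)
  node 34: 1 child(ren)
  node 38: 0 child(ren)
Matching nodes: [3, 28, 38]
Count of leaf nodes: 3
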